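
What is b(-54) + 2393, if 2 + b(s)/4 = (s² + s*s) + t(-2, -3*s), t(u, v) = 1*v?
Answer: 26361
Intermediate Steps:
t(u, v) = v
b(s) = -8 - 12*s + 8*s² (b(s) = -8 + 4*((s² + s*s) - 3*s) = -8 + 4*((s² + s²) - 3*s) = -8 + 4*(2*s² - 3*s) = -8 + 4*(-3*s + 2*s²) = -8 + (-12*s + 8*s²) = -8 - 12*s + 8*s²)
b(-54) + 2393 = (-8 - 12*(-54) + 8*(-54)²) + 2393 = (-8 + 648 + 8*2916) + 2393 = (-8 + 648 + 23328) + 2393 = 23968 + 2393 = 26361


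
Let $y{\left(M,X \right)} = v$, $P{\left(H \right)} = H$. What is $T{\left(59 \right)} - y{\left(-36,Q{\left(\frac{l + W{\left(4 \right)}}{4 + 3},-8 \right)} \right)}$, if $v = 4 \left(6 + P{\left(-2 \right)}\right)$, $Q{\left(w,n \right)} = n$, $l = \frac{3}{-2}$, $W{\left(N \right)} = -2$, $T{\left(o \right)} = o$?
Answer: $43$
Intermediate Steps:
$l = - \frac{3}{2}$ ($l = 3 \left(- \frac{1}{2}\right) = - \frac{3}{2} \approx -1.5$)
$v = 16$ ($v = 4 \left(6 - 2\right) = 4 \cdot 4 = 16$)
$y{\left(M,X \right)} = 16$
$T{\left(59 \right)} - y{\left(-36,Q{\left(\frac{l + W{\left(4 \right)}}{4 + 3},-8 \right)} \right)} = 59 - 16 = 43$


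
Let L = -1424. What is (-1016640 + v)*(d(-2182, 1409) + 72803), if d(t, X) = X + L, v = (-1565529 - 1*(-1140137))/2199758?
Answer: -7399106648313248/99989 ≈ -7.3999e+10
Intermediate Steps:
v = -19336/99989 (v = (-1565529 + 1140137)*(1/2199758) = -425392*1/2199758 = -19336/99989 ≈ -0.19338)
d(t, X) = -1424 + X (d(t, X) = X - 1424 = -1424 + X)
(-1016640 + v)*(d(-2182, 1409) + 72803) = (-1016640 - 19336/99989)*((-1424 + 1409) + 72803) = -101652836296*(-15 + 72803)/99989 = -101652836296/99989*72788 = -7399106648313248/99989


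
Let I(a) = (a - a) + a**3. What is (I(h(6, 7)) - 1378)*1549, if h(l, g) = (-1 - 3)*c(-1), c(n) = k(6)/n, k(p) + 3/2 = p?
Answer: 6899246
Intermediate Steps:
k(p) = -3/2 + p
c(n) = 9/(2*n) (c(n) = (-3/2 + 6)/n = 9/(2*n))
h(l, g) = 18 (h(l, g) = (-1 - 3)*((9/2)/(-1)) = -18*(-1) = -4*(-9/2) = 18)
I(a) = a**3 (I(a) = 0 + a**3 = a**3)
(I(h(6, 7)) - 1378)*1549 = (18**3 - 1378)*1549 = (5832 - 1378)*1549 = 4454*1549 = 6899246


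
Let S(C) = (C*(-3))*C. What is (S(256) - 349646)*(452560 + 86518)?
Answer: -294473513812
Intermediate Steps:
S(C) = -3*C² (S(C) = (-3*C)*C = -3*C²)
(S(256) - 349646)*(452560 + 86518) = (-3*256² - 349646)*(452560 + 86518) = (-3*65536 - 349646)*539078 = (-196608 - 349646)*539078 = -546254*539078 = -294473513812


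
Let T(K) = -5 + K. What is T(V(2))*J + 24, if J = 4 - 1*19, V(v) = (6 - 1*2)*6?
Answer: -261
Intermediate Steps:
V(v) = 24 (V(v) = (6 - 2)*6 = 4*6 = 24)
J = -15 (J = 4 - 19 = -15)
T(V(2))*J + 24 = (-5 + 24)*(-15) + 24 = 19*(-15) + 24 = -285 + 24 = -261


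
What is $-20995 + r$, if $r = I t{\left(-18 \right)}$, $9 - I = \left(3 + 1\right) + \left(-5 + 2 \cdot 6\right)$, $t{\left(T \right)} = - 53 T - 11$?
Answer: $-22881$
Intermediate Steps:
$t{\left(T \right)} = -11 - 53 T$
$I = -2$ ($I = 9 - \left(\left(3 + 1\right) + \left(-5 + 2 \cdot 6\right)\right) = 9 - \left(4 + \left(-5 + 12\right)\right) = 9 - \left(4 + 7\right) = 9 - 11 = -2$)
$r = -1886$ ($r = - 2 \left(-11 - -954\right) = - 2 \left(-11 + 954\right) = \left(-2\right) 943 = -1886$)
$-20995 + r = -20995 - 1886 = -22881$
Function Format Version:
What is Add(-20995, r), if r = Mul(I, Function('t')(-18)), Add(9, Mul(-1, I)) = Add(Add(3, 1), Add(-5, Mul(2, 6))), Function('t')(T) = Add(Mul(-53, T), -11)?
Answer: -22881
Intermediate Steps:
Function('t')(T) = Add(-11, Mul(-53, T))
I = -2 (I = Add(9, Mul(-1, Add(Add(3, 1), Add(-5, Mul(2, 6))))) = Add(9, Mul(-1, Add(4, Add(-5, 12)))) = Add(9, Mul(-1, Add(4, 7))) = Add(9, Mul(-1, 11)) = Add(9, -11) = -2)
r = -1886 (r = Mul(-2, Add(-11, Mul(-53, -18))) = Mul(-2, Add(-11, 954)) = Mul(-2, 943) = -1886)
Add(-20995, r) = Add(-20995, -1886) = -22881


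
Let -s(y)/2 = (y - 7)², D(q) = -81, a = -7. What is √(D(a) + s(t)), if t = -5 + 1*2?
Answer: I*√281 ≈ 16.763*I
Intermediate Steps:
t = -3 (t = -5 + 2 = -3)
s(y) = -2*(-7 + y)² (s(y) = -2*(y - 7)² = -2*(-7 + y)²)
√(D(a) + s(t)) = √(-81 - 2*(-7 - 3)²) = √(-81 - 2*(-10)²) = √(-81 - 2*100) = √(-81 - 200) = √(-281) = I*√281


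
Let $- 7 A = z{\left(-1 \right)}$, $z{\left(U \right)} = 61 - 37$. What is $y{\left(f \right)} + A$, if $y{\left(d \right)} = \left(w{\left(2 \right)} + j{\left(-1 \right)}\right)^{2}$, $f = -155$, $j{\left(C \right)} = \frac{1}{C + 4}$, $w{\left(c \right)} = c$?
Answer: $\frac{127}{63} \approx 2.0159$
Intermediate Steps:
$j{\left(C \right)} = \frac{1}{4 + C}$
$z{\left(U \right)} = 24$
$A = - \frac{24}{7}$ ($A = \left(- \frac{1}{7}\right) 24 = - \frac{24}{7} \approx -3.4286$)
$y{\left(d \right)} = \frac{49}{9}$ ($y{\left(d \right)} = \left(2 + \frac{1}{4 - 1}\right)^{2} = \left(2 + \frac{1}{3}\right)^{2} = \left(\frac{7}{3}\right)^{2} = \frac{49}{9}$)
$y{\left(f \right)} + A = \frac{49}{9} - \frac{24}{7} = \frac{127}{63}$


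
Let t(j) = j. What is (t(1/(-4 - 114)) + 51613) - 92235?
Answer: -4793397/118 ≈ -40622.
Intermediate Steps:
(t(1/(-4 - 114)) + 51613) - 92235 = (1/(-4 - 114) + 51613) - 92235 = (1/(-118) + 51613) - 92235 = (-1/118 + 51613) - 92235 = 6090333/118 - 92235 = -4793397/118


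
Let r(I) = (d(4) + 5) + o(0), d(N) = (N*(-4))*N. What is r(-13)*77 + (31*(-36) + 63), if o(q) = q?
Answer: -5596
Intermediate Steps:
d(N) = -4*N**2 (d(N) = (-4*N)*N = -4*N**2)
r(I) = -59 (r(I) = (-4*4**2 + 5) + 0 = (-4*16 + 5) + 0 = (-64 + 5) + 0 = -59 + 0 = -59)
r(-13)*77 + (31*(-36) + 63) = -59*77 + (31*(-36) + 63) = -4543 + (-1116 + 63) = -4543 - 1053 = -5596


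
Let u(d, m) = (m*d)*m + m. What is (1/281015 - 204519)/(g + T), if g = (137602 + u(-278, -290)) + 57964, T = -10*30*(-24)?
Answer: 14368226696/1628293925965 ≈ 0.0088241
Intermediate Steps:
u(d, m) = m + d*m**2 (u(d, m) = (d*m)*m + m = d*m**2 + m = m + d*m**2)
T = 7200 (T = -300*(-24) = 7200)
g = -23184524 (g = (137602 - 290*(1 - 278*(-290))) + 57964 = (137602 - 290*(1 + 80620)) + 57964 = (137602 - 290*80621) + 57964 = (137602 - 23380090) + 57964 = -23242488 + 57964 = -23184524)
(1/281015 - 204519)/(g + T) = (1/281015 - 204519)/(-23184524 + 7200) = (1/281015 - 204519)/(-23177324) = -57472906784/281015*(-1/23177324) = 14368226696/1628293925965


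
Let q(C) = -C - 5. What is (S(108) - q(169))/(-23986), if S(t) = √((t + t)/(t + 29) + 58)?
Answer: -87/11993 - √1118194/3286082 ≈ -0.0075760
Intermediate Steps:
S(t) = √(58 + 2*t/(29 + t)) (S(t) = √((2*t)/(29 + t) + 58) = √(2*t/(29 + t) + 58) = √(58 + 2*t/(29 + t)))
q(C) = -5 - C
(S(108) - q(169))/(-23986) = (√2*√((841 + 30*108)/(29 + 108)) - (-5 - 1*169))/(-23986) = (√2*√((841 + 3240)/137) - (-5 - 169))*(-1/23986) = (√2*√((1/137)*4081) - 1*(-174))*(-1/23986) = (√2*√(4081/137) + 174)*(-1/23986) = (√2*(√559097/137) + 174)*(-1/23986) = (√1118194/137 + 174)*(-1/23986) = (174 + √1118194/137)*(-1/23986) = -87/11993 - √1118194/3286082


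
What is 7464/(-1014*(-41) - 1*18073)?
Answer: 7464/23501 ≈ 0.31760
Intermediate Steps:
7464/(-1014*(-41) - 1*18073) = 7464/(41574 - 18073) = 7464/23501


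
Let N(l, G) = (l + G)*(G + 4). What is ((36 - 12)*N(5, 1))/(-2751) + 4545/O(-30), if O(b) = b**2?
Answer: 87817/18340 ≈ 4.7883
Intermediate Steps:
N(l, G) = (4 + G)*(G + l) (N(l, G) = (G + l)*(4 + G) = (4 + G)*(G + l))
((36 - 12)*N(5, 1))/(-2751) + 4545/O(-30) = ((36 - 12)*(1**2 + 4*1 + 4*5 + 1*5))/(-2751) + 4545/((-30)**2) = (24*(1 + 4 + 20 + 5))*(-1/2751) + 4545/900 = (24*30)*(-1/2751) + 4545*(1/900) = 720*(-1/2751) + 101/20 = -240/917 + 101/20 = 87817/18340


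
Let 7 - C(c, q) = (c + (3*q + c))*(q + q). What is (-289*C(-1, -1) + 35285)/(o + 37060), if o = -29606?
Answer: 18076/3727 ≈ 4.8500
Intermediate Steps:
C(c, q) = 7 - 2*q*(2*c + 3*q) (C(c, q) = 7 - (c + (3*q + c))*(q + q) = 7 - (c + (c + 3*q))*2*q = 7 - (2*c + 3*q)*2*q = 7 - 2*q*(2*c + 3*q))
(-289*C(-1, -1) + 35285)/(o + 37060) = (-289*(7 - 6*(-1)² - 4*(-1)*(-1)) + 35285)/(-29606 + 37060) = (-289*(7 - 6*1 - 4) + 35285)/7454 = (-289*(7 - 6 - 4) + 35285)*(1/7454) = (-289*(-3) + 35285)*(1/7454) = (867 + 35285)*(1/7454) = 36152*(1/7454) = 18076/3727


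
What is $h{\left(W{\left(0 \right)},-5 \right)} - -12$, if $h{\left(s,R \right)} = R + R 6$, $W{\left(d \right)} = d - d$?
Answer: $-23$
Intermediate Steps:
$W{\left(d \right)} = 0$
$h{\left(s,R \right)} = 7 R$ ($h{\left(s,R \right)} = R + 6 R = 7 R$)
$h{\left(W{\left(0 \right)},-5 \right)} - -12 = 7 \left(-5\right) - -12 = -35 + 12 = -23$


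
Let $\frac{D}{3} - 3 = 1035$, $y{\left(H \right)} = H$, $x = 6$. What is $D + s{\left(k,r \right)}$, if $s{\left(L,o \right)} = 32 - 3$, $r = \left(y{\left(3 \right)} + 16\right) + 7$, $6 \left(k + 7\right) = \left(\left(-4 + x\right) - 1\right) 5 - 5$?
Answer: $3143$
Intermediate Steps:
$k = -7$ ($k = -7 + \frac{\left(\left(-4 + 6\right) - 1\right) 5 - 5}{6} = -7 + \frac{\left(2 - 1\right) 5 - 5}{6} = -7 + \frac{1 \cdot 5 - 5}{6} = -7 + \frac{5 - 5}{6} = -7 + \frac{1}{6} \cdot 0 = -7 + 0 = -7$)
$D = 3114$ ($D = 9 + 3 \cdot 1035 = 9 + 3105 = 3114$)
$r = 26$ ($r = \left(3 + 16\right) + 7 = 19 + 7 = 26$)
$s{\left(L,o \right)} = 29$
$D + s{\left(k,r \right)} = 3114 + 29 = 3143$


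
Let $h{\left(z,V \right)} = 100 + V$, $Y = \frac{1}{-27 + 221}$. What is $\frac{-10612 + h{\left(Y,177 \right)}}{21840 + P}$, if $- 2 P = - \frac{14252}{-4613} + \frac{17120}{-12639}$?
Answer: $- \frac{86081258835}{181900340378} \approx -0.47323$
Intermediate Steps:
$P = - \frac{7225462}{8329101}$ ($P = - \frac{- \frac{14252}{-4613} + \frac{17120}{-12639}}{2} = - \frac{\left(-14252\right) \left(- \frac{1}{4613}\right) + 17120 \left(- \frac{1}{12639}\right)}{2} = - \frac{\frac{2036}{659} - \frac{17120}{12639}}{2} = \left(- \frac{1}{2}\right) \frac{14450924}{8329101} = - \frac{7225462}{8329101} \approx -0.8675$)
$Y = \frac{1}{194} \approx 0.0051546$
$\frac{-10612 + h{\left(Y,177 \right)}}{21840 + P} = \frac{-10612 + \left(100 + 177\right)}{21840 - \frac{7225462}{8329101}} = \frac{-10612 + 277}{\frac{181900340378}{8329101}} = \left(-10335\right) \frac{8329101}{181900340378} = - \frac{86081258835}{181900340378}$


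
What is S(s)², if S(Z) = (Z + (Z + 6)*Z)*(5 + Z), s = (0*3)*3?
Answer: 0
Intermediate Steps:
s = 0 (s = 0*3 = 0)
S(Z) = (5 + Z)*(Z + Z*(6 + Z)) (S(Z) = (Z + (6 + Z)*Z)*(5 + Z) = (Z + Z*(6 + Z))*(5 + Z) = (5 + Z)*(Z + Z*(6 + Z)))
S(s)² = (0*(35 + 0² + 12*0))² = (0*(35 + 0 + 0))² = (0*35)² = 0² = 0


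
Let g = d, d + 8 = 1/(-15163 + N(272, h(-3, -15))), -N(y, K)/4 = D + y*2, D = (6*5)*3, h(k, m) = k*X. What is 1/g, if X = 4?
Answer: -17699/141593 ≈ -0.12500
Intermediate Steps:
h(k, m) = 4*k (h(k, m) = k*4 = 4*k)
D = 90 (D = 30*3 = 90)
N(y, K) = -360 - 8*y (N(y, K) = -4*(90 + y*2) = -4*(90 + 2*y) = -360 - 8*y)
d = -141593/17699 (d = -8 + 1/(-15163 + (-360 - 8*272)) = -8 + 1/(-15163 + (-360 - 2176)) = -8 + 1/(-15163 - 2536) = -8 + 1/(-17699) = -8 - 1/17699 = -141593/17699 ≈ -8.0001)
g = -141593/17699 ≈ -8.0001
1/g = 1/(-141593/17699) = -17699/141593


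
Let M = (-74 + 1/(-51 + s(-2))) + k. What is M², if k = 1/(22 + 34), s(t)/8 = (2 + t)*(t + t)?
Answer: 44668399801/8156736 ≈ 5476.3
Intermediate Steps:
s(t) = 16*t*(2 + t) (s(t) = 8*((2 + t)*(t + t)) = 8*((2 + t)*(2*t)) = 8*(2*t*(2 + t)) = 16*t*(2 + t))
k = 1/56 ≈ 0.017857
M = -211349/2856 (M = (-74 + 1/(-51 + 16*(-2)*(2 - 2))) + 1/56 = (-74 + 1/(-51 + 16*(-2)*0)) + 1/56 = (-74 + 1/(-51 + 0)) + 1/56 = (-74 + 1/(-51)) + 1/56 = (-74 - 1/51) + 1/56 = -3775/51 + 1/56 = -211349/2856 ≈ -74.002)
M² = (-211349/2856)² = 44668399801/8156736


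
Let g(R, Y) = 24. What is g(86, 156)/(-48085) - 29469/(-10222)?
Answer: 74566923/25869730 ≈ 2.8824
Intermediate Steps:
g(86, 156)/(-48085) - 29469/(-10222) = 24/(-48085) - 29469/(-10222) = 24*(-1/48085) - 29469*(-1/10222) = -24/48085 + 1551/538 = 74566923/25869730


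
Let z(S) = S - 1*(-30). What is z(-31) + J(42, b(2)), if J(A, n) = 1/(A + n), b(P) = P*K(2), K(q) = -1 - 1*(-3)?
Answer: -45/46 ≈ -0.97826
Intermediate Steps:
K(q) = 2 (K(q) = -1 + 3 = 2)
b(P) = 2*P (b(P) = P*2 = 2*P)
z(S) = 30 + S (z(S) = S + 30 = 30 + S)
z(-31) + J(42, b(2)) = (30 - 31) + 1/(42 + 2*2) = -1 + 1/(42 + 4) = -1 + 1/46 = -45/46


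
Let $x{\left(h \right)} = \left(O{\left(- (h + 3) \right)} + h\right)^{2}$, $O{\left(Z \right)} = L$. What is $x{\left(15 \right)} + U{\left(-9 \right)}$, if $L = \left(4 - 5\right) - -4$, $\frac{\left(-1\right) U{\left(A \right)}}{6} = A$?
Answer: $378$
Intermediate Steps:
$U{\left(A \right)} = - 6 A$
$L = 3$ ($L = \left(4 - 5\right) + 4 = -1 + 4 = 3$)
$O{\left(Z \right)} = 3$
$x{\left(h \right)} = \left(3 + h\right)^{2}$
$x{\left(15 \right)} + U{\left(-9 \right)} = \left(3 + 15\right)^{2} - -54 = 18^{2} + 54 = 324 + 54 = 378$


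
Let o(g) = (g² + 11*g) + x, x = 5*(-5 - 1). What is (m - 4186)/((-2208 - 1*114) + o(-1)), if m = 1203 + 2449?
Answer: 267/1181 ≈ 0.22608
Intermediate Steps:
x = -30 (x = 5*(-6) = -30)
o(g) = -30 + g² + 11*g (o(g) = (g² + 11*g) - 30 = -30 + g² + 11*g)
m = 3652
(m - 4186)/((-2208 - 1*114) + o(-1)) = (3652 - 4186)/((-2208 - 1*114) + (-30 + (-1)² + 11*(-1))) = -534/((-2208 - 114) + (-30 + 1 - 11)) = -534/(-2322 - 40) = -534/(-2362) = -534*(-1/2362) = 267/1181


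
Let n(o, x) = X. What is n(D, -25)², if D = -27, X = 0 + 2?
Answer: 4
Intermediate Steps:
X = 2
n(o, x) = 2
n(D, -25)² = 2² = 4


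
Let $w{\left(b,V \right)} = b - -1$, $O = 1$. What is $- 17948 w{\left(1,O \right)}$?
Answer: $-35896$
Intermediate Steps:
$w{\left(b,V \right)} = 1 + b$ ($w{\left(b,V \right)} = b + 1 = 1 + b$)
$- 17948 w{\left(1,O \right)} = - 17948 \left(1 + 1\right) = \left(-17948\right) 2 = -35896$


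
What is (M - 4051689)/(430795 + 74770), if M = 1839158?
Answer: -2212531/505565 ≈ -4.3764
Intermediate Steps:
(M - 4051689)/(430795 + 74770) = (1839158 - 4051689)/(430795 + 74770) = -2212531/505565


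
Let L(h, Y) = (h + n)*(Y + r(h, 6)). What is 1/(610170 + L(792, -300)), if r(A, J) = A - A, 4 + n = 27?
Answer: 1/365670 ≈ 2.7347e-6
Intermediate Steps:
n = 23 (n = -4 + 27 = 23)
r(A, J) = 0
L(h, Y) = Y*(23 + h) (L(h, Y) = (h + 23)*(Y + 0) = (23 + h)*Y = Y*(23 + h))
1/(610170 + L(792, -300)) = 1/(610170 - 300*(23 + 792)) = 1/(610170 - 300*815) = 1/(610170 - 244500) = 1/365670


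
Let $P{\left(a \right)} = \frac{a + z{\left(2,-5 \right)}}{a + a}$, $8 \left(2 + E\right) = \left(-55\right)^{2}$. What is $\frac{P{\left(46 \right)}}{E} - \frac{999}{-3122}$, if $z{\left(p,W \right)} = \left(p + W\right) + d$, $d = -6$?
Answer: $\frac{69368821}{216064254} \approx 0.32106$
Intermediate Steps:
$z{\left(p,W \right)} = -6 + W + p$ ($z{\left(p,W \right)} = \left(p + W\right) - 6 = \left(W + p\right) - 6 = -6 + W + p$)
$E = \frac{3009}{8}$ ($E = -2 + \frac{\left(-55\right)^{2}}{8} = -2 + \frac{1}{8} \cdot 3025 = -2 + \frac{3025}{8} = \frac{3009}{8} \approx 376.13$)
$P{\left(a \right)} = \frac{-9 + a}{2 a}$ ($P{\left(a \right)} = \frac{a - 9}{a + a} = \frac{a - 9}{2 a} = \left(-9 + a\right) \frac{1}{2 a} = \frac{-9 + a}{2 a}$)
$\frac{P{\left(46 \right)}}{E} - \frac{999}{-3122} = \frac{\frac{1}{2} \cdot \frac{1}{46} \left(-9 + 46\right)}{\frac{3009}{8}} - \frac{999}{-3122} = \frac{1}{2} \cdot \frac{1}{46} \cdot 37 \cdot \frac{8}{3009} - - \frac{999}{3122} = \frac{37}{92} \cdot \frac{8}{3009} + \frac{999}{3122} = \frac{74}{69207} + \frac{999}{3122} = \frac{69368821}{216064254}$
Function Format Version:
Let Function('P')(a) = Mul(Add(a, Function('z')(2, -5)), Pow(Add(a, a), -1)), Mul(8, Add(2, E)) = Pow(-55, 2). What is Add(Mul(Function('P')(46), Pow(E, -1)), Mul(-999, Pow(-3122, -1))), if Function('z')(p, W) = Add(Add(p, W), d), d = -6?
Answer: Rational(69368821, 216064254) ≈ 0.32106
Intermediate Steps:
Function('z')(p, W) = Add(-6, W, p) (Function('z')(p, W) = Add(Add(p, W), -6) = Add(Add(W, p), -6) = Add(-6, W, p))
E = Rational(3009, 8) (E = Add(-2, Mul(Rational(1, 8), Pow(-55, 2))) = Add(-2, Mul(Rational(1, 8), 3025)) = Add(-2, Rational(3025, 8)) = Rational(3009, 8) ≈ 376.13)
Function('P')(a) = Mul(Rational(1, 2), Pow(a, -1), Add(-9, a)) (Function('P')(a) = Mul(Add(a, Add(-6, -5, 2)), Pow(Add(a, a), -1)) = Mul(Add(a, -9), Pow(Mul(2, a), -1)) = Mul(Add(-9, a), Mul(Rational(1, 2), Pow(a, -1))) = Mul(Rational(1, 2), Pow(a, -1), Add(-9, a)))
Add(Mul(Function('P')(46), Pow(E, -1)), Mul(-999, Pow(-3122, -1))) = Add(Mul(Mul(Rational(1, 2), Pow(46, -1), Add(-9, 46)), Pow(Rational(3009, 8), -1)), Mul(-999, Pow(-3122, -1))) = Add(Mul(Mul(Rational(1, 2), Rational(1, 46), 37), Rational(8, 3009)), Mul(-999, Rational(-1, 3122))) = Add(Mul(Rational(37, 92), Rational(8, 3009)), Rational(999, 3122)) = Add(Rational(74, 69207), Rational(999, 3122)) = Rational(69368821, 216064254)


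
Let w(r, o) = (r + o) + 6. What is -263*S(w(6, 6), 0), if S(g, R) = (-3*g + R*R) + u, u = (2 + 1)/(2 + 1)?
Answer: 13939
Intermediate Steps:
u = 1 (u = 3/3 = 3*(⅓) = 1)
w(r, o) = 6 + o + r (w(r, o) = (o + r) + 6 = 6 + o + r)
S(g, R) = 1 + R² - 3*g (S(g, R) = (-3*g + R*R) + 1 = (-3*g + R²) + 1 = (R² - 3*g) + 1 = 1 + R² - 3*g)
-263*S(w(6, 6), 0) = -263*(1 + 0² - 3*(6 + 6 + 6)) = -263*(1 + 0 - 3*18) = -263*(1 + 0 - 54) = -263*(-53) = -1*(-13939) = 13939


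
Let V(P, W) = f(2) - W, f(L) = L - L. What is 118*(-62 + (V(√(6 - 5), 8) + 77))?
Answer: 826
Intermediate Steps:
f(L) = 0
V(P, W) = -W (V(P, W) = 0 - W = -W)
118*(-62 + (V(√(6 - 5), 8) + 77)) = 118*(-62 + (-1*8 + 77)) = 118*(-62 + (-8 + 77)) = 118*(-62 + 69) = 118*7 = 826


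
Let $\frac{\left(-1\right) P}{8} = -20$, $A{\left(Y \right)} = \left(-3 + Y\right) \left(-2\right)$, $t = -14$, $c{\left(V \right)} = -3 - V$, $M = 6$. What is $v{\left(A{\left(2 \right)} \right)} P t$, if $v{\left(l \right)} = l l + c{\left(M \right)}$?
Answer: $11200$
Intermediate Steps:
$A{\left(Y \right)} = 6 - 2 Y$
$P = 160$ ($P = \left(-8\right) \left(-20\right) = 160$)
$v{\left(l \right)} = -9 + l^{2}$ ($v{\left(l \right)} = l l - 9 = l^{2} - 9 = -9 + l^{2}$)
$v{\left(A{\left(2 \right)} \right)} P t = \left(-9 + \left(6 - 4\right)^{2}\right) 160 \left(-14\right) = \left(-9 + 2^{2}\right) 160 \left(-14\right) = \left(-9 + 4\right) 160 \left(-14\right) = \left(-5\right) 160 \left(-14\right) = \left(-800\right) \left(-14\right) = 11200$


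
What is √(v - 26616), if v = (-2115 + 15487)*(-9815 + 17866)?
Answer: 2*√26907839 ≈ 10375.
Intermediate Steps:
v = 107657972 (v = 13372*8051 = 107657972)
√(v - 26616) = √(107657972 - 26616) = √107631356 = 2*√26907839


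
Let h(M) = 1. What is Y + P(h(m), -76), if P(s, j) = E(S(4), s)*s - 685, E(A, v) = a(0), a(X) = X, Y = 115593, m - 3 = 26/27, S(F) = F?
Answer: 114908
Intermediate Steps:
m = 107/27 (m = 3 + 26/27 = 107/27 ≈ 3.9630)
E(A, v) = 0
P(s, j) = -685 (P(s, j) = 0*s - 685 = 0 - 685 = -685)
Y + P(h(m), -76) = 115593 - 685 = 114908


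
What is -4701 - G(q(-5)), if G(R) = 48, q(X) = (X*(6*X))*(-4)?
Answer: -4749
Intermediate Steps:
q(X) = -24*X² (q(X) = (6*X²)*(-4) = -24*X²)
-4701 - G(q(-5)) = -4701 - 1*48 = -4701 - 48 = -4749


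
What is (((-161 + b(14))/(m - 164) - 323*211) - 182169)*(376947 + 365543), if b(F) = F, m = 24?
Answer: -371721604331/2 ≈ -1.8586e+11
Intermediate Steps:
(((-161 + b(14))/(m - 164) - 323*211) - 182169)*(376947 + 365543) = (((-161 + 14)/(24 - 164) - 323*211) - 182169)*(376947 + 365543) = ((-147/(-140) - 68153) - 182169)*742490 = ((-147*(-1/140) - 68153) - 182169)*742490 = ((21/20 - 68153) - 182169)*742490 = (-1363039/20 - 182169)*742490 = -5006419/20*742490 = -371721604331/2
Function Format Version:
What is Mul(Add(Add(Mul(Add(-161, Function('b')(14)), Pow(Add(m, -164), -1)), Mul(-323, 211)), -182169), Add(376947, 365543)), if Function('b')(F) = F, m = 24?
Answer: Rational(-371721604331, 2) ≈ -1.8586e+11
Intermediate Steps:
Mul(Add(Add(Mul(Add(-161, Function('b')(14)), Pow(Add(m, -164), -1)), Mul(-323, 211)), -182169), Add(376947, 365543)) = Mul(Add(Add(Mul(Add(-161, 14), Pow(Add(24, -164), -1)), Mul(-323, 211)), -182169), Add(376947, 365543)) = Mul(Add(Add(Mul(-147, Pow(-140, -1)), -68153), -182169), 742490) = Mul(Add(Add(Mul(-147, Rational(-1, 140)), -68153), -182169), 742490) = Mul(Add(Add(Rational(21, 20), -68153), -182169), 742490) = Mul(Add(Rational(-1363039, 20), -182169), 742490) = Mul(Rational(-5006419, 20), 742490) = Rational(-371721604331, 2)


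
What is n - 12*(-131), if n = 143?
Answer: 1715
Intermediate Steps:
n - 12*(-131) = 143 - 12*(-131) = 143 + 1572 = 1715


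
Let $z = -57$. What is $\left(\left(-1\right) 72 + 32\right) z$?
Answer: $2280$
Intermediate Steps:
$\left(\left(-1\right) 72 + 32\right) z = \left(\left(-1\right) 72 + 32\right) \left(-57\right) = \left(-72 + 32\right) \left(-57\right) = \left(-40\right) \left(-57\right) = 2280$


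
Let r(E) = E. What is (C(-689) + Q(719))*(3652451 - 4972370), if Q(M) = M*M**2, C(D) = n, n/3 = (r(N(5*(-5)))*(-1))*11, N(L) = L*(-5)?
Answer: -490601793922446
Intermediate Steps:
N(L) = -5*L
n = -4125 (n = 3*((-25*(-5)*(-1))*11) = 3*((-5*(-25)*(-1))*11) = 3*((125*(-1))*11) = 3*(-125*11) = 3*(-1375) = -4125)
C(D) = -4125
Q(M) = M**3
(C(-689) + Q(719))*(3652451 - 4972370) = (-4125 + 719**3)*(3652451 - 4972370) = (-4125 + 371694959)*(-1319919) = 371690834*(-1319919) = -490601793922446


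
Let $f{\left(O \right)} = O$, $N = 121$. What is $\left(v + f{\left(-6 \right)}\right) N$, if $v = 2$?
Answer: $-484$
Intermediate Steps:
$\left(v + f{\left(-6 \right)}\right) N = \left(2 - 6\right) 121 = \left(-4\right) 121 = -484$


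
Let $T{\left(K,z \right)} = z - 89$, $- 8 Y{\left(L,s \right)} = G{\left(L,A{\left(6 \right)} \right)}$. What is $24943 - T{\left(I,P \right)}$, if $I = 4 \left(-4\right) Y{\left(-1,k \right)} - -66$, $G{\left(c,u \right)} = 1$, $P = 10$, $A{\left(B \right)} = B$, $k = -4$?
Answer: $25022$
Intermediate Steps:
$Y{\left(L,s \right)} = - \frac{1}{8}$ ($Y{\left(L,s \right)} = \left(- \frac{1}{8}\right) 1 = - \frac{1}{8}$)
$I = 68$ ($I = 4 \left(-4\right) \left(- \frac{1}{8}\right) - -66 = \left(-16\right) \left(- \frac{1}{8}\right) + 66 = 2 + 66 = 68$)
$T{\left(K,z \right)} = -89 + z$
$24943 - T{\left(I,P \right)} = 24943 - \left(-89 + 10\right) = 24943 - -79 = 24943 + 79 = 25022$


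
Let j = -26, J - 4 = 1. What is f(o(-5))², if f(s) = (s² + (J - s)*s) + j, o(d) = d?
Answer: 2601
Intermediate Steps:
J = 5 (J = 4 + 1 = 5)
f(s) = -26 + s² + s*(5 - s) (f(s) = (s² + (5 - s)*s) - 26 = (s² + s*(5 - s)) - 26 = -26 + s² + s*(5 - s))
f(o(-5))² = (-26 + 5*(-5))² = (-26 - 25)² = (-51)² = 2601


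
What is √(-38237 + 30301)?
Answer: 16*I*√31 ≈ 89.084*I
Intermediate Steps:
√(-38237 + 30301) = √(-7936) = 16*I*√31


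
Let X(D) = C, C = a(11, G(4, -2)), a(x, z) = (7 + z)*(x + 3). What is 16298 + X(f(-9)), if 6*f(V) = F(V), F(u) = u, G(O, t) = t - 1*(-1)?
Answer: 16382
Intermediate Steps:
G(O, t) = 1 + t (G(O, t) = t + 1 = 1 + t)
a(x, z) = (3 + x)*(7 + z) (a(x, z) = (7 + z)*(3 + x) = (3 + x)*(7 + z))
f(V) = V/6
C = 84 (C = 21 + 3*(1 - 2) + 7*11 + 11*(1 - 2) = 21 + 3*(-1) + 77 + 11*(-1) = 21 - 3 + 77 - 11 = 84)
X(D) = 84
16298 + X(f(-9)) = 16298 + 84 = 16382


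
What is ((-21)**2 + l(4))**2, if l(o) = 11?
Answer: 204304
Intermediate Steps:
((-21)**2 + l(4))**2 = ((-21)**2 + 11)**2 = (441 + 11)**2 = 452**2 = 204304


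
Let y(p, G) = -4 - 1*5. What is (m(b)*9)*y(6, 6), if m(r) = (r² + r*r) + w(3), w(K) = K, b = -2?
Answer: -891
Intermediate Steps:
y(p, G) = -9 (y(p, G) = -4 - 5 = -9)
m(r) = 3 + 2*r² (m(r) = (r² + r*r) + 3 = (r² + r²) + 3 = 2*r² + 3 = 3 + 2*r²)
(m(b)*9)*y(6, 6) = ((3 + 2*(-2)²)*9)*(-9) = ((3 + 2*4)*9)*(-9) = ((3 + 8)*9)*(-9) = (11*9)*(-9) = 99*(-9) = -891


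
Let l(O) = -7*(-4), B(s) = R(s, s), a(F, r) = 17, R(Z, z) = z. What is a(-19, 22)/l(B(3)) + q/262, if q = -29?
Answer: 1821/3668 ≈ 0.49646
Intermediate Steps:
B(s) = s
l(O) = 28
a(-19, 22)/l(B(3)) + q/262 = 17/28 - 29/262 = 1821/3668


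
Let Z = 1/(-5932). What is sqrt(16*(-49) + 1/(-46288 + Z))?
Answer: 2*I*sqrt(14777303865581960655)/274580417 ≈ 28.0*I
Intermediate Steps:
Z = -1/5932 ≈ -0.00016858
sqrt(16*(-49) + 1/(-46288 + Z)) = sqrt(16*(-49) + 1/(-46288 - 1/5932)) = sqrt(-784 + 1/(-274580417/5932)) = sqrt(-784 - 5932/274580417) = sqrt(-215271052860/274580417) = 2*I*sqrt(14777303865581960655)/274580417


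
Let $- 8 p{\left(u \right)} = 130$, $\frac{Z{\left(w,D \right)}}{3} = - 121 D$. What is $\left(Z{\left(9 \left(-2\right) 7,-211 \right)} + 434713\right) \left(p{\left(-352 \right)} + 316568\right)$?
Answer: $\frac{323709618171}{2} \approx 1.6185 \cdot 10^{11}$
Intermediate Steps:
$Z{\left(w,D \right)} = - 363 D$ ($Z{\left(w,D \right)} = 3 \left(- 121 D\right) = - 363 D$)
$p{\left(u \right)} = - \frac{65}{4}$ ($p{\left(u \right)} = \left(- \frac{1}{8}\right) 130 = - \frac{65}{4}$)
$\left(Z{\left(9 \left(-2\right) 7,-211 \right)} + 434713\right) \left(p{\left(-352 \right)} + 316568\right) = \left(\left(-363\right) \left(-211\right) + 434713\right) \left(- \frac{65}{4} + 316568\right) = \left(76593 + 434713\right) \frac{1266207}{4} = 511306 \cdot \frac{1266207}{4} = \frac{323709618171}{2}$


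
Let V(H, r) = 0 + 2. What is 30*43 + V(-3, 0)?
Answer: 1292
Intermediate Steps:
V(H, r) = 2
30*43 + V(-3, 0) = 30*43 + 2 = 1290 + 2 = 1292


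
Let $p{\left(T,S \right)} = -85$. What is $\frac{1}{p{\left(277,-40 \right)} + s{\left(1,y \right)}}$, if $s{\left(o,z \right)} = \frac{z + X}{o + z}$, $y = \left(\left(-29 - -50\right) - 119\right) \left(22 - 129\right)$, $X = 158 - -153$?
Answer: $- \frac{10487}{880598} \approx -0.011909$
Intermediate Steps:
$X = 311$ ($X = 158 + 153 = 311$)
$y = 10486$ ($y = \left(\left(-29 + 50\right) - 119\right) \left(-107\right) = \left(21 - 119\right) \left(-107\right) = \left(-98\right) \left(-107\right) = 10486$)
$s{\left(o,z \right)} = \frac{311 + z}{o + z}$ ($s{\left(o,z \right)} = \frac{z + 311}{o + z} = \frac{311 + z}{o + z}$)
$\frac{1}{p{\left(277,-40 \right)} + s{\left(1,y \right)}} = \frac{1}{-85 + \frac{311 + 10486}{1 + 10486}} = \frac{1}{-85 + \frac{1}{10487} \cdot 10797} = \frac{1}{-85 + \frac{10797}{10487}} = \frac{1}{- \frac{880598}{10487}} = - \frac{10487}{880598}$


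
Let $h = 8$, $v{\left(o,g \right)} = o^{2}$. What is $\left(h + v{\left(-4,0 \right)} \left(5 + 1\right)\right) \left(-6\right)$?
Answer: $-624$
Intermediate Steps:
$\left(h + v{\left(-4,0 \right)} \left(5 + 1\right)\right) \left(-6\right) = \left(8 + \left(-4\right)^{2} \left(5 + 1\right)\right) \left(-6\right) = \left(8 + 16 \cdot 6\right) \left(-6\right) = \left(8 + 96\right) \left(-6\right) = 104 \left(-6\right) = -624$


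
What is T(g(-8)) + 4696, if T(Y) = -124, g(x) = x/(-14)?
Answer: 4572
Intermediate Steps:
g(x) = -x/14 (g(x) = x*(-1/14) = -x/14)
T(g(-8)) + 4696 = -124 + 4696 = 4572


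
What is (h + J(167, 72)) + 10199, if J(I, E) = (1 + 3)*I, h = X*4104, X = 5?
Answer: 31387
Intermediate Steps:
h = 20520 (h = 5*4104 = 20520)
J(I, E) = 4*I
(h + J(167, 72)) + 10199 = (20520 + 4*167) + 10199 = (20520 + 668) + 10199 = 21188 + 10199 = 31387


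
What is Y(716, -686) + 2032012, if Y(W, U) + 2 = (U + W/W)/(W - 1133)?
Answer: 847348855/417 ≈ 2.0320e+6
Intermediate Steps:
Y(W, U) = -2 + (1 + U)/(-1133 + W) (Y(W, U) = -2 + (U + W/W)/(W - 1133) = -2 + (U + 1)/(-1133 + W) = -2 + (1 + U)/(-1133 + W))
Y(716, -686) + 2032012 = (2267 - 686 - 2*716)/(-1133 + 716) + 2032012 = (2267 - 686 - 1432)/(-417) + 2032012 = -1/417*149 + 2032012 = -149/417 + 2032012 = 847348855/417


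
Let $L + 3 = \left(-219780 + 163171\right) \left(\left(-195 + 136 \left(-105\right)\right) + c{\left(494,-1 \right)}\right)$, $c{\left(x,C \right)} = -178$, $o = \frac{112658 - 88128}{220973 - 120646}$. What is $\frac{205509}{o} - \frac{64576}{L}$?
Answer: $\frac{777388339957810741}{924883216510} \approx 8.4053 \cdot 10^{5}$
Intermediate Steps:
$o = \frac{24530}{100327} \approx 0.2445$
$L = 829491674$ ($L = -3 + \left(-219780 + 163171\right) \left(\left(-195 + 136 \left(-105\right)\right) - 178\right) = -3 - 56609 \left(\left(-195 - 14280\right) - 178\right) = -3 - 56609 \left(-14475 - 178\right) = -3 - -829491677 = -3 + 829491677 = 829491674$)
$\frac{205509}{o} - \frac{64576}{L} = \frac{205509}{\frac{24530}{100327}} - \frac{64576}{829491674} = 205509 \cdot \frac{100327}{24530} - \frac{32288}{414745837} = \frac{20618101443}{24530} - \frac{32288}{414745837} = \frac{777388339957810741}{924883216510}$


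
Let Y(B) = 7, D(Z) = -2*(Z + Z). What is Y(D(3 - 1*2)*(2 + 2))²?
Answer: 49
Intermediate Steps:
D(Z) = -4*Z
Y(D(3 - 1*2)*(2 + 2))² = 7² = 49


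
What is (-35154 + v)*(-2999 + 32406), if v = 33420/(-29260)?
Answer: -216065718573/209 ≈ -1.0338e+9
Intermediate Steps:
v = -1671/1463 (v = 33420*(-1/29260) = -1671/1463 ≈ -1.1422)
(-35154 + v)*(-2999 + 32406) = (-35154 - 1671/1463)*(-2999 + 32406) = -51431973/1463*29407 = -216065718573/209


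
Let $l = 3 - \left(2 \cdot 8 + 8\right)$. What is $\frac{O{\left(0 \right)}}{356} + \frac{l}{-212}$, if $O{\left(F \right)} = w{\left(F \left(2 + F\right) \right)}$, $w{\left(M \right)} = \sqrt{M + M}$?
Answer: $\frac{21}{212} \approx 0.099057$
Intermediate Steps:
$l = -21$ ($l = 3 - \left(16 + 8\right) = 3 - 24 = -21$)
$w{\left(M \right)} = \sqrt{2} \sqrt{M}$ ($w{\left(M \right)} = \sqrt{2 M} = \sqrt{2} \sqrt{M}$)
$O{\left(F \right)} = \sqrt{2} \sqrt{F \left(2 + F\right)}$
$\frac{O{\left(0 \right)}}{356} + \frac{l}{-212} = \frac{\sqrt{2} \sqrt{0 \left(2 + 0\right)}}{356} - \frac{21}{-212} = \sqrt{2} \sqrt{0 \cdot 2} \cdot \frac{1}{356} - - \frac{21}{212} = \sqrt{2} \sqrt{0} \cdot \frac{1}{356} + \frac{21}{212} = \sqrt{2} \cdot 0 \cdot \frac{1}{356} + \frac{21}{212} = 0 \cdot \frac{1}{356} + \frac{21}{212} = 0 + \frac{21}{212} = \frac{21}{212}$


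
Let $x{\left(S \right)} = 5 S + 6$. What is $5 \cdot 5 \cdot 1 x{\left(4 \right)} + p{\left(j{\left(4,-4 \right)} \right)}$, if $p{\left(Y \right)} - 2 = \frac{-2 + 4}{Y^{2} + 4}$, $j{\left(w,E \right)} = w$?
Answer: $\frac{6521}{10} \approx 652.1$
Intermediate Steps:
$p{\left(Y \right)} = 2 + \frac{2}{4 + Y^{2}}$ ($p{\left(Y \right)} = 2 + \frac{-2 + 4}{Y^{2} + 4} = 2 + \frac{2}{4 + Y^{2}}$)
$x{\left(S \right)} = 6 + 5 S$
$5 \cdot 5 \cdot 1 x{\left(4 \right)} + p{\left(j{\left(4,-4 \right)} \right)} = 5 \cdot 5 \cdot 1 \left(6 + 5 \cdot 4\right) + \frac{2 \left(5 + 4^{2}\right)}{4 + 4^{2}} = 25 \cdot 1 \left(6 + 20\right) + \frac{2 \left(5 + 16\right)}{4 + 16} = 25 \cdot 26 + 2 \cdot \frac{1}{20} \cdot 21 = 650 + 2 \cdot \frac{1}{20} \cdot 21 = 650 + \frac{21}{10} = \frac{6521}{10}$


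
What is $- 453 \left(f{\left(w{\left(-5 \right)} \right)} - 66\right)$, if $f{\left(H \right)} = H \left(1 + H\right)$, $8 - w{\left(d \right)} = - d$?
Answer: $24462$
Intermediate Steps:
$w{\left(d \right)} = 8 + d$ ($w{\left(d \right)} = 8 - - d = 8 + d$)
$- 453 \left(f{\left(w{\left(-5 \right)} \right)} - 66\right) = - 453 \left(\left(8 - 5\right) \left(1 + \left(8 - 5\right)\right) - 66\right) = - 453 \left(3 \left(1 + 3\right) - 66\right) = - 453 \left(3 \cdot 4 - 66\right) = - 453 \left(12 - 66\right) = \left(-453\right) \left(-54\right) = 24462$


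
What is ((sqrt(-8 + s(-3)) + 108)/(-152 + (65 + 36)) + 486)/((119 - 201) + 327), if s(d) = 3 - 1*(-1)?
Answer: 8226/4165 - 2*I/12495 ≈ 1.975 - 0.00016006*I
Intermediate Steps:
s(d) = 4 (s(d) = 3 + 1 = 4)
((sqrt(-8 + s(-3)) + 108)/(-152 + (65 + 36)) + 486)/((119 - 201) + 327) = ((sqrt(-8 + 4) + 108)/(-152 + (65 + 36)) + 486)/((119 - 201) + 327) = ((sqrt(-4) + 108)/(-152 + 101) + 486)/(-82 + 327) = ((2*I + 108)/(-51) + 486)/245 = ((108 + 2*I)*(-1/51) + 486)*(1/245) = ((-36/17 - 2*I/51) + 486)*(1/245) = (8226/17 - 2*I/51)*(1/245) = 8226/4165 - 2*I/12495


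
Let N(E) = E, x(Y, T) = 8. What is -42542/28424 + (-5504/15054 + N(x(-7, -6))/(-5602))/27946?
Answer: -6266375313085501/4186777511111052 ≈ -1.4967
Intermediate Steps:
-42542/28424 + (-5504/15054 + N(x(-7, -6))/(-5602))/27946 = -42542/28424 + (-5504/15054 + 8/(-5602))/27946 = -42542*1/28424 + (-5504*1/15054 + 8*(-1/5602))*(1/27946) = -21271/14212 + (-2752/7527 - 4/2801)*(1/27946) = -21271/14212 - 7738460/21083127*1/27946 = -21271/14212 - 3869230/294594533571 = -6266375313085501/4186777511111052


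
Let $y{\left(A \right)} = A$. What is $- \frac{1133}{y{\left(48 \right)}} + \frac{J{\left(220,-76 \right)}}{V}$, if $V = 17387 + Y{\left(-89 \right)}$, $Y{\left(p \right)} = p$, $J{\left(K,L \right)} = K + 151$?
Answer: $- \frac{3263471}{138384} \approx -23.583$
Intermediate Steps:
$J{\left(K,L \right)} = 151 + K$
$V = 17298$ ($V = 17387 - 89 = 17298$)
$- \frac{1133}{y{\left(48 \right)}} + \frac{J{\left(220,-76 \right)}}{V} = - \frac{1133}{48} + \frac{151 + 220}{17298} = \left(-1133\right) \frac{1}{48} + 371 \cdot \frac{1}{17298} = - \frac{1133}{48} + \frac{371}{17298} = - \frac{3263471}{138384}$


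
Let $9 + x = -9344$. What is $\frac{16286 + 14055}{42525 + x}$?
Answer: $\frac{30341}{33172} \approx 0.91466$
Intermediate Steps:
$x = -9353$ ($x = -9 - 9344 = -9353$)
$\frac{16286 + 14055}{42525 + x} = \frac{16286 + 14055}{42525 - 9353} = \frac{30341}{33172}$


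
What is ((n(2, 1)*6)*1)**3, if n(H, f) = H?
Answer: 1728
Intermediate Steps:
((n(2, 1)*6)*1)**3 = ((2*6)*1)**3 = (12*1)**3 = 12**3 = 1728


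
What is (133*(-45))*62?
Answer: -371070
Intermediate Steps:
(133*(-45))*62 = -5985*62 = -371070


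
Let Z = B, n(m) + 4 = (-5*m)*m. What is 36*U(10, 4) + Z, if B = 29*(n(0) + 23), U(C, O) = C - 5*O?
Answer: 191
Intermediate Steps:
n(m) = -4 - 5*m² (n(m) = -4 + (-5*m)*m = -4 - 5*m²)
B = 551 (B = 29*((-4 - 5*0²) + 23) = 29*((-4 - 5*0) + 23) = 29*((-4 + 0) + 23) = 29*(-4 + 23) = 29*19 = 551)
Z = 551
36*U(10, 4) + Z = 36*(10 - 5*4) + 551 = 36*(10 - 20) + 551 = 36*(-10) + 551 = -360 + 551 = 191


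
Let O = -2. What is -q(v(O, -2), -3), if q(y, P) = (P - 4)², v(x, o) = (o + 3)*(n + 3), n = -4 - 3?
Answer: -49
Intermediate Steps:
n = -7
v(x, o) = -12 - 4*o (v(x, o) = (o + 3)*(-7 + 3) = (3 + o)*(-4) = -12 - 4*o)
q(y, P) = (-4 + P)²
-q(v(O, -2), -3) = -(-4 - 3)² = -1*(-7)² = -1*49 = -49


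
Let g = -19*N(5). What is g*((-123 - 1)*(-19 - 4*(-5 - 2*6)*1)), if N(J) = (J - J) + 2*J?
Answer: 1154440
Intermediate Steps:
N(J) = 2*J (N(J) = 0 + 2*J = 2*J)
g = -190 (g = -38*5 = -19*10 = -190)
g*((-123 - 1)*(-19 - 4*(-5 - 2*6)*1)) = -190*(-123 - 1)*(-19 - 4*(-5 - 2*6)*1) = -(-23560)*(-19 - 4*(-5 - 12)*1) = -(-23560)*(-19 - 4*(-17)*1) = -(-23560)*(-19 + 68*1) = -(-23560)*(-19 + 68) = -(-23560)*49 = -190*(-6076) = 1154440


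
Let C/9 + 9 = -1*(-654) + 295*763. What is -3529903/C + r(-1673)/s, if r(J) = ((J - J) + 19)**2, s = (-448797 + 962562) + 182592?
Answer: -273037696289/157188665610 ≈ -1.7370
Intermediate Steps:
s = 696357 (s = 513765 + 182592 = 696357)
r(J) = 361 (r(J) = (0 + 19)**2 = 19**2 = 361)
C = 2031570 (C = -81 + 9*(-1*(-654) + 295*763) = -81 + 9*(654 + 225085) = -81 + 9*225739 = -81 + 2031651 = 2031570)
-3529903/C + r(-1673)/s = -3529903/2031570 + 361/696357 = -273037696289/157188665610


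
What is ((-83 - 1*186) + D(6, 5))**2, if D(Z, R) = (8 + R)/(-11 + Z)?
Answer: 1844164/25 ≈ 73767.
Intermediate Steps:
D(Z, R) = (8 + R)/(-11 + Z)
((-83 - 1*186) + D(6, 5))**2 = ((-83 - 1*186) + (8 + 5)/(-11 + 6))**2 = ((-83 - 186) + 13/(-5))**2 = (-269 - 1/5*13)**2 = (-269 - 13/5)**2 = (-1358/5)**2 = 1844164/25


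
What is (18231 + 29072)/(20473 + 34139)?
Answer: 47303/54612 ≈ 0.86617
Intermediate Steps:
(18231 + 29072)/(20473 + 34139) = 47303/54612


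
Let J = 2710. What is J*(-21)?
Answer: -56910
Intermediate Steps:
J*(-21) = 2710*(-21) = -56910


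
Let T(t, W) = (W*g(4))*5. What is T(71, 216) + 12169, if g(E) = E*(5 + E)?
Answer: 51049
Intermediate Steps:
T(t, W) = 180*W (T(t, W) = (W*(4*(5 + 4)))*5 = (W*(4*9))*5 = (W*36)*5 = (36*W)*5 = 180*W)
T(71, 216) + 12169 = 180*216 + 12169 = 38880 + 12169 = 51049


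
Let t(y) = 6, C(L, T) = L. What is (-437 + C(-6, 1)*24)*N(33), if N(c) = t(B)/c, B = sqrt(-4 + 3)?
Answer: -1162/11 ≈ -105.64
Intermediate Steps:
B = I (B = sqrt(-1) = I ≈ 1.0*I)
N(c) = 6/c
(-437 + C(-6, 1)*24)*N(33) = (-437 - 6*24)*(6/33) = (-437 - 144)*(6*(1/33)) = -581*2/11 = -1162/11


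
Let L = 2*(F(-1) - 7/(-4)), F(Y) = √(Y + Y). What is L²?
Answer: 17/4 + 14*I*√2 ≈ 4.25 + 19.799*I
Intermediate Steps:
F(Y) = √2*√Y (F(Y) = √(2*Y) = √2*√Y)
L = 7/2 + 2*I*√2 (L = 2*(√2*√(-1) - 7/(-4)) = 2*(√2*I - 7*(-1)/4) = 2*(I*√2 - 1*(-7/4)) = 2*(I*√2 + 7/4) = 2*(7/4 + I*√2) = 7/2 + 2*I*√2 ≈ 3.5 + 2.8284*I)
L² = (7/2 + 2*I*√2)²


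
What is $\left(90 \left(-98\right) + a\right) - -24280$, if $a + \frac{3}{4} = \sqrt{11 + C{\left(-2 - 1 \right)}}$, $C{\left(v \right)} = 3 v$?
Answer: $\frac{61837}{4} + \sqrt{2} \approx 15461.0$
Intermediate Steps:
$a = - \frac{3}{4} + \sqrt{2}$ ($a = - \frac{3}{4} + \sqrt{11 + 3 \left(-2 - 1\right)} = - \frac{3}{4} + \sqrt{11 + 3 \left(-3\right)} = - \frac{3}{4} + \sqrt{11 - 9} = - \frac{3}{4} + \sqrt{2} \approx 0.66421$)
$\left(90 \left(-98\right) + a\right) - -24280 = \left(90 \left(-98\right) - \left(\frac{3}{4} - \sqrt{2}\right)\right) - -24280 = \left(-8820 - \left(\frac{3}{4} - \sqrt{2}\right)\right) + 24280 = \left(- \frac{35283}{4} + \sqrt{2}\right) + 24280 = \frac{61837}{4} + \sqrt{2}$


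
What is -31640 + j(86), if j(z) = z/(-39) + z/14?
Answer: -8636645/273 ≈ -31636.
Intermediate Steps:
j(z) = 25*z/546 (j(z) = z*(-1/39) + z*(1/14) = -z/39 + z/14 = 25*z/546)
-31640 + j(86) = -31640 + (25/546)*86 = -31640 + 1075/273 = -8636645/273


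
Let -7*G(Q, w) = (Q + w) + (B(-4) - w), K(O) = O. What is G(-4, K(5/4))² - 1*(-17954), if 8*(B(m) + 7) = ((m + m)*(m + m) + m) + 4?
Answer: 879755/49 ≈ 17954.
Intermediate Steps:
B(m) = -13/2 + m²/2 + m/8 (B(m) = -7 + (((m + m)*(m + m) + m) + 4)/8 = -7 + (((2*m)*(2*m) + m) + 4)/8 = -7 + ((4*m² + m) + 4)/8 = -7 + ((m + 4*m²) + 4)/8 = -7 + (4 + m + 4*m²)/8 = -7 + (½ + m²/2 + m/8) = -13/2 + m²/2 + m/8)
G(Q, w) = -⅐ - Q/7 (G(Q, w) = -((Q + w) + ((-13/2 + (½)*(-4)² + (⅛)*(-4)) - w))/7 = -((Q + w) + ((-13/2 + (½)*16 - ½) - w))/7 = -((Q + w) + ((-13/2 + 8 - ½) - w))/7 = -((Q + w) + (1 - w))/7 = -(1 + Q)/7 = -⅐ - Q/7)
G(-4, K(5/4))² - 1*(-17954) = (-⅐ - ⅐*(-4))² - 1*(-17954) = (-⅐ + 4/7)² + 17954 = (3/7)² + 17954 = 9/49 + 17954 = 879755/49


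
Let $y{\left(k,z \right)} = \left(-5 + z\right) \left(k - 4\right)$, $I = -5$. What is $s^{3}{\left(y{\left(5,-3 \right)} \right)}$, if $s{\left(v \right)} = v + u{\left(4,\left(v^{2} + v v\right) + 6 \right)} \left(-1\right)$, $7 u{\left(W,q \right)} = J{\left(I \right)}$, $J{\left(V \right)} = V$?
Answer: $- \frac{132651}{343} \approx -386.74$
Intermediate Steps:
$u{\left(W,q \right)} = - \frac{5}{7}$ ($u{\left(W,q \right)} = \frac{1}{7} \left(-5\right) = - \frac{5}{7}$)
$y{\left(k,z \right)} = \left(-5 + z\right) \left(-4 + k\right)$
$s{\left(v \right)} = \frac{5}{7} + v$ ($s{\left(v \right)} = v - - \frac{5}{7} = v + \frac{5}{7} = \frac{5}{7} + v$)
$s^{3}{\left(y{\left(5,-3 \right)} \right)} = \left(\frac{5}{7} + \left(20 - 25 - -12 + 5 \left(-3\right)\right)\right)^{3} = \left(\frac{5}{7} + \left(20 - 25 + 12 - 15\right)\right)^{3} = \left(\frac{5}{7} - 8\right)^{3} = \left(- \frac{51}{7}\right)^{3} = - \frac{132651}{343}$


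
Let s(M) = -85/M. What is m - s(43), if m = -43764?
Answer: -1881767/43 ≈ -43762.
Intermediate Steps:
m - s(43) = -43764 - (-85)/43 = -43764 - 1*(-85/43) = -43764 + 85/43 = -1881767/43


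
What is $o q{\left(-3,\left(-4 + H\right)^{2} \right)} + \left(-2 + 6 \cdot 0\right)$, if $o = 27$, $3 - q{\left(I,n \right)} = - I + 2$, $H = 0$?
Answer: $-56$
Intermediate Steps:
$q{\left(I,n \right)} = 1 + I$ ($q{\left(I,n \right)} = 3 - \left(- I + 2\right) = 3 - \left(2 - I\right) = 3 + \left(-2 + I\right) = 1 + I$)
$o q{\left(-3,\left(-4 + H\right)^{2} \right)} + \left(-2 + 6 \cdot 0\right) = 27 \left(1 - 3\right) + \left(-2 + 6 \cdot 0\right) = 27 \left(-2\right) + \left(-2 + 0\right) = -54 - 2 = -56$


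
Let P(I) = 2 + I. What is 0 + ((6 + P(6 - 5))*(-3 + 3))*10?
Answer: 0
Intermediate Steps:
0 + ((6 + P(6 - 5))*(-3 + 3))*10 = 0 + ((6 + (2 + (6 - 5)))*(-3 + 3))*10 = 0 + ((6 + (2 + 1))*0)*10 = 0 + ((6 + 3)*0)*10 = 0 + (9*0)*10 = 0 + 0*10 = 0 + 0 = 0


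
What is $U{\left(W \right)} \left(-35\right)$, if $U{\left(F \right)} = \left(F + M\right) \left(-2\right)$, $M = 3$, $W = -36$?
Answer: $-2310$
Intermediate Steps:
$U{\left(F \right)} = -6 - 2 F$ ($U{\left(F \right)} = \left(F + 3\right) \left(-2\right) = \left(3 + F\right) \left(-2\right) = -6 - 2 F$)
$U{\left(W \right)} \left(-35\right) = \left(-6 - -72\right) \left(-35\right) = \left(-6 + 72\right) \left(-35\right) = 66 \left(-35\right) = -2310$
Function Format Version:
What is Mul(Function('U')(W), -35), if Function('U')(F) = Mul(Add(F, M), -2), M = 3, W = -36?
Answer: -2310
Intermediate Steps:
Function('U')(F) = Add(-6, Mul(-2, F)) (Function('U')(F) = Mul(Add(F, 3), -2) = Mul(Add(3, F), -2) = Add(-6, Mul(-2, F)))
Mul(Function('U')(W), -35) = Mul(Add(-6, Mul(-2, -36)), -35) = Mul(Add(-6, 72), -35) = Mul(66, -35) = -2310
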